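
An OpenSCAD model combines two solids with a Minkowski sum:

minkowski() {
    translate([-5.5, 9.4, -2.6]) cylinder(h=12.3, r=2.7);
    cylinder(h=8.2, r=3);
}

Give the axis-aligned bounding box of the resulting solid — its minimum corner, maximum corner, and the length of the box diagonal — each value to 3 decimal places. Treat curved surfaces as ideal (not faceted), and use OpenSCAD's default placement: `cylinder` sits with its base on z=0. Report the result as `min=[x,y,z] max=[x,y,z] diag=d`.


min=[-11.200,3.700,-2.600] max=[0.200,15.100,17.900] diag=26.080

A = translate([-5.5, 9.4, -2.6]) cylinder(h=12.3, r=2.7) → bbox [-8.2,6.7,-2.6] .. [-2.8,12.1,9.7]
B = cylinder(h=8.2, r=3) → bbox [-3,-3,0] .. [3,3,8.2]
lo = A.lo+B.lo = [-8.2-3, 6.7-3, -2.6+0] = [-11.200,3.700,-2.600]
hi = A.hi+B.hi = [-2.8+3, 12.1+3, 9.7+8.2] = [0.200,15.100,17.900]
diag = √(11.4²+11.4²+20.5²) = √680.17 = 26.080


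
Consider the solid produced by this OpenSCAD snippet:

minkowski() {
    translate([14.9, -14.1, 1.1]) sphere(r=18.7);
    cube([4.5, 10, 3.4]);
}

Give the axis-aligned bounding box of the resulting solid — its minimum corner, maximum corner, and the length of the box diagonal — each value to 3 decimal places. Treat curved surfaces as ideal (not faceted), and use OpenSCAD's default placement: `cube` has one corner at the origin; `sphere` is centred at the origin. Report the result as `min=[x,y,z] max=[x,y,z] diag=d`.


min=[-3.800,-32.800,-17.600] max=[38.100,14.600,23.200] diag=75.280

A = translate([14.9, -14.1, 1.1]) sphere(r=18.7) → bbox [-3.8,-32.8,-17.6] .. [33.6,4.6,19.8]
B = cube([4.5, 10, 3.4]) → bbox [0,0,0] .. [4.5,10,3.4]
lo = A.lo+B.lo = [-3.8+0, -32.8+0, -17.6+0] = [-3.800,-32.800,-17.600]
hi = A.hi+B.hi = [33.6+4.5, 4.6+10, 19.8+3.4] = [38.100,14.600,23.200]
diag = √(41.9²+47.4²+40.8²) = √5667.01 = 75.280


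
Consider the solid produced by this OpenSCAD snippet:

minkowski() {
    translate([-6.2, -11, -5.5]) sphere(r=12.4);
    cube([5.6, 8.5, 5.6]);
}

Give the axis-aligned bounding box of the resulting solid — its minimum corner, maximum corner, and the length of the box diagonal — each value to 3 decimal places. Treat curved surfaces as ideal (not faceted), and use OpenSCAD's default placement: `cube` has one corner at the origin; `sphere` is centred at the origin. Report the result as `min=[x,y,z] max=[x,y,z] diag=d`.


A = translate([-6.2, -11, -5.5]) sphere(r=12.4) → bbox [-18.6,-23.4,-17.9] .. [6.2,1.4,6.9]
B = cube([5.6, 8.5, 5.6]) → bbox [0,0,0] .. [5.6,8.5,5.6]
lo = A.lo+B.lo = [-18.6+0, -23.4+0, -17.9+0] = [-18.600,-23.400,-17.900]
hi = A.hi+B.hi = [6.2+5.6, 1.4+8.5, 6.9+5.6] = [11.800,9.900,12.500]
diag = √(30.4²+33.3²+30.4²) = √2957.21 = 54.380

min=[-18.600,-23.400,-17.900] max=[11.800,9.900,12.500] diag=54.380


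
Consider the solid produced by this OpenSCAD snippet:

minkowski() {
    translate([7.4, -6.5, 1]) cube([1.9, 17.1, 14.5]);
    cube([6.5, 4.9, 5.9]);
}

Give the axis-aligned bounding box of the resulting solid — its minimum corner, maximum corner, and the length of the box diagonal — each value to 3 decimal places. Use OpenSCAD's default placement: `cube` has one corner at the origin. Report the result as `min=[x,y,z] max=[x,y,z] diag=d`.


A = translate([7.4, -6.5, 1]) cube([1.9, 17.1, 14.5]) → bbox [7.4,-6.5,1] .. [9.3,10.6,15.5]
B = cube([6.5, 4.9, 5.9]) → bbox [0,0,0] .. [6.5,4.9,5.9]
lo = A.lo+B.lo = [7.4+0, -6.5+0, 1+0] = [7.400,-6.500,1.000]
hi = A.hi+B.hi = [9.3+6.5, 10.6+4.9, 15.5+5.9] = [15.800,15.500,21.400]
diag = √(8.4²+22²+20.4²) = √970.72 = 31.156

min=[7.400,-6.500,1.000] max=[15.800,15.500,21.400] diag=31.156


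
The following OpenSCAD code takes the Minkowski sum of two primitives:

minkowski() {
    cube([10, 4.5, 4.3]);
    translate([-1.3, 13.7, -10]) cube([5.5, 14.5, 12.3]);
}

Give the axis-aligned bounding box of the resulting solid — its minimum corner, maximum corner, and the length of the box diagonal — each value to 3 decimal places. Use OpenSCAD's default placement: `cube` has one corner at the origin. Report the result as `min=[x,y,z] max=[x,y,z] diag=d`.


A = translate([-1.3, 13.7, -10]) cube([5.5, 14.5, 12.3]) → bbox [-1.3,13.7,-10] .. [4.2,28.2,2.3]
B = cube([10, 4.5, 4.3]) → bbox [0,0,0] .. [10,4.5,4.3]
lo = A.lo+B.lo = [-1.3+0, 13.7+0, -10+0] = [-1.300,13.700,-10.000]
hi = A.hi+B.hi = [4.2+10, 28.2+4.5, 2.3+4.3] = [14.200,32.700,6.600]
diag = √(15.5²+19²+16.6²) = √876.81 = 29.611

min=[-1.300,13.700,-10.000] max=[14.200,32.700,6.600] diag=29.611


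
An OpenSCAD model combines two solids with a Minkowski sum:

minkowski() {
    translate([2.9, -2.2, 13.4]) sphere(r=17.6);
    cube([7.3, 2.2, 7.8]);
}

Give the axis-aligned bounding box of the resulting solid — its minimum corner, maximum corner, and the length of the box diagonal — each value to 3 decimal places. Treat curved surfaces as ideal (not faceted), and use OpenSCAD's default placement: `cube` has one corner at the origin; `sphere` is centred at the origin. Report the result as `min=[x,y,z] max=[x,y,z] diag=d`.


min=[-14.700,-19.800,-4.200] max=[27.800,17.600,38.800] diag=71.092

A = translate([2.9, -2.2, 13.4]) sphere(r=17.6) → bbox [-14.7,-19.8,-4.2] .. [20.5,15.4,31]
B = cube([7.3, 2.2, 7.8]) → bbox [0,0,0] .. [7.3,2.2,7.8]
lo = A.lo+B.lo = [-14.7+0, -19.8+0, -4.2+0] = [-14.700,-19.800,-4.200]
hi = A.hi+B.hi = [20.5+7.3, 15.4+2.2, 31+7.8] = [27.800,17.600,38.800]
diag = √(42.5²+37.4²+43²) = √5054.01 = 71.092


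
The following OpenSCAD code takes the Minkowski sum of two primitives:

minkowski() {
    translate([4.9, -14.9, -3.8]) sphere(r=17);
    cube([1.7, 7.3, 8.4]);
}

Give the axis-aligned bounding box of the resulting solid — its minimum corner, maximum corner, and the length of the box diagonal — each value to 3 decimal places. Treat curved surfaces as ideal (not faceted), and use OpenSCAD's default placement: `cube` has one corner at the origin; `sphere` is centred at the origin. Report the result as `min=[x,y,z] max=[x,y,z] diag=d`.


min=[-12.100,-31.900,-20.800] max=[23.600,9.400,21.600] diag=69.123

A = translate([4.9, -14.9, -3.8]) sphere(r=17) → bbox [-12.1,-31.9,-20.8] .. [21.9,2.1,13.2]
B = cube([1.7, 7.3, 8.4]) → bbox [0,0,0] .. [1.7,7.3,8.4]
lo = A.lo+B.lo = [-12.1+0, -31.9+0, -20.8+0] = [-12.100,-31.900,-20.800]
hi = A.hi+B.hi = [21.9+1.7, 2.1+7.3, 13.2+8.4] = [23.600,9.400,21.600]
diag = √(35.7²+41.3²+42.4²) = √4777.94 = 69.123


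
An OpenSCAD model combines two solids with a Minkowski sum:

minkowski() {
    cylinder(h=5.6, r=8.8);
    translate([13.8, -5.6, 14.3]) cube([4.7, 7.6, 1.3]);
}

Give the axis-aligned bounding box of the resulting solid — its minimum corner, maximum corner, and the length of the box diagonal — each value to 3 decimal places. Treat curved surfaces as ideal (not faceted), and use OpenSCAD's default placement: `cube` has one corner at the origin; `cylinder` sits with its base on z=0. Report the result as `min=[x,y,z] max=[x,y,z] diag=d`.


min=[5.000,-14.400,14.300] max=[27.300,10.800,21.200] diag=34.350

A = translate([13.8, -5.6, 14.3]) cube([4.7, 7.6, 1.3]) → bbox [13.8,-5.6,14.3] .. [18.5,2,15.6]
B = cylinder(h=5.6, r=8.8) → bbox [-8.8,-8.8,0] .. [8.8,8.8,5.6]
lo = A.lo+B.lo = [13.8-8.8, -5.6-8.8, 14.3+0] = [5.000,-14.400,14.300]
hi = A.hi+B.hi = [18.5+8.8, 2+8.8, 15.6+5.6] = [27.300,10.800,21.200]
diag = √(22.3²+25.2²+6.9²) = √1179.94 = 34.350


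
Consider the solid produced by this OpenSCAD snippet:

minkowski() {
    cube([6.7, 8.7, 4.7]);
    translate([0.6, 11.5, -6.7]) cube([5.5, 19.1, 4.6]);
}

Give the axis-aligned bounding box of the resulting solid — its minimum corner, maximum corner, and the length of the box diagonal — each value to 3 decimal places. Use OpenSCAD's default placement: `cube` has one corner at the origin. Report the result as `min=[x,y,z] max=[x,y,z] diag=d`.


A = translate([0.6, 11.5, -6.7]) cube([5.5, 19.1, 4.6]) → bbox [0.6,11.5,-6.7] .. [6.1,30.6,-2.1]
B = cube([6.7, 8.7, 4.7]) → bbox [0,0,0] .. [6.7,8.7,4.7]
lo = A.lo+B.lo = [0.6+0, 11.5+0, -6.7+0] = [0.600,11.500,-6.700]
hi = A.hi+B.hi = [6.1+6.7, 30.6+8.7, -2.1+4.7] = [12.800,39.300,2.600]
diag = √(12.2²+27.8²+9.3²) = √1008.17 = 31.752

min=[0.600,11.500,-6.700] max=[12.800,39.300,2.600] diag=31.752


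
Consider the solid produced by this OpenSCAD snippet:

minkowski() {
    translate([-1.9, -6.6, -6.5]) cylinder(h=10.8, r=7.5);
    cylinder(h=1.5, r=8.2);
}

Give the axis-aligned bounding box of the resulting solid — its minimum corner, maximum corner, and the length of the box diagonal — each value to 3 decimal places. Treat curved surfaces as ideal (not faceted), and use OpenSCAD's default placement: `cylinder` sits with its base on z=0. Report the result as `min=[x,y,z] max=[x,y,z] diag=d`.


min=[-17.600,-22.300,-6.500] max=[13.800,9.100,5.800] diag=46.078

A = translate([-1.9, -6.6, -6.5]) cylinder(h=10.8, r=7.5) → bbox [-9.4,-14.1,-6.5] .. [5.6,0.9,4.3]
B = cylinder(h=1.5, r=8.2) → bbox [-8.2,-8.2,0] .. [8.2,8.2,1.5]
lo = A.lo+B.lo = [-9.4-8.2, -14.1-8.2, -6.5+0] = [-17.600,-22.300,-6.500]
hi = A.hi+B.hi = [5.6+8.2, 0.9+8.2, 4.3+1.5] = [13.800,9.100,5.800]
diag = √(31.4²+31.4²+12.3²) = √2123.21 = 46.078


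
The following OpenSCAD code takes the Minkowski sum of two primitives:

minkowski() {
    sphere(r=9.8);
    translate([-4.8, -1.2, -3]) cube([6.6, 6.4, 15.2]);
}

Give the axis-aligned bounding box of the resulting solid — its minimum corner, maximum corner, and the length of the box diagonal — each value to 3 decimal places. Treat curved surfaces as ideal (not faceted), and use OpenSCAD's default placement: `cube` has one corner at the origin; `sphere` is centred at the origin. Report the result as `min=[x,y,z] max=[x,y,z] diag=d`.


A = translate([-4.8, -1.2, -3]) cube([6.6, 6.4, 15.2]) → bbox [-4.8,-1.2,-3] .. [1.8,5.2,12.2]
B = sphere(r=9.8) → bbox [-9.8,-9.8,-9.8] .. [9.8,9.8,9.8]
lo = A.lo+B.lo = [-4.8-9.8, -1.2-9.8, -3-9.8] = [-14.600,-11.000,-12.800]
hi = A.hi+B.hi = [1.8+9.8, 5.2+9.8, 12.2+9.8] = [11.600,15.000,22.000]
diag = √(26.2²+26²+34.8²) = √2573.48 = 50.729

min=[-14.600,-11.000,-12.800] max=[11.600,15.000,22.000] diag=50.729


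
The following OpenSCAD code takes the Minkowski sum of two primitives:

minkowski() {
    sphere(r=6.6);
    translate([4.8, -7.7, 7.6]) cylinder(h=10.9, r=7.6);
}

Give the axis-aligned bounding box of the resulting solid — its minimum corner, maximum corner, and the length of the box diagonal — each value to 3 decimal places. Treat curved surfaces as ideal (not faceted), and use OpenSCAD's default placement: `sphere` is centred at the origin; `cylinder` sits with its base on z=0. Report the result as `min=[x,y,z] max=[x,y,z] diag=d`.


A = translate([4.8, -7.7, 7.6]) cylinder(h=10.9, r=7.6) → bbox [-2.8,-15.3,7.6] .. [12.4,-0.1,18.5]
B = sphere(r=6.6) → bbox [-6.6,-6.6,-6.6] .. [6.6,6.6,6.6]
lo = A.lo+B.lo = [-2.8-6.6, -15.3-6.6, 7.6-6.6] = [-9.400,-21.900,1.000]
hi = A.hi+B.hi = [12.4+6.6, -0.1+6.6, 18.5+6.6] = [19.000,6.500,25.100]
diag = √(28.4²+28.4²+24.1²) = √2193.93 = 46.839

min=[-9.400,-21.900,1.000] max=[19.000,6.500,25.100] diag=46.839


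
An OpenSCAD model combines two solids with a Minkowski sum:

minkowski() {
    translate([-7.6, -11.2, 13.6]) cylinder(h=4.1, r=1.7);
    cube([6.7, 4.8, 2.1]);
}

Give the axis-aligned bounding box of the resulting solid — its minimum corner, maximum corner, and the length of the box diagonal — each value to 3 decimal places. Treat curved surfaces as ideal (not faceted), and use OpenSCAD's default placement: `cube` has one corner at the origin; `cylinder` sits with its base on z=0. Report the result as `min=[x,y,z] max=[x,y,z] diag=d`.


A = translate([-7.6, -11.2, 13.6]) cylinder(h=4.1, r=1.7) → bbox [-9.3,-12.9,13.6] .. [-5.9,-9.5,17.7]
B = cube([6.7, 4.8, 2.1]) → bbox [0,0,0] .. [6.7,4.8,2.1]
lo = A.lo+B.lo = [-9.3+0, -12.9+0, 13.6+0] = [-9.300,-12.900,13.600]
hi = A.hi+B.hi = [-5.9+6.7, -9.5+4.8, 17.7+2.1] = [0.800,-4.700,19.800]
diag = √(10.1²+8.2²+6.2²) = √207.69 = 14.411

min=[-9.300,-12.900,13.600] max=[0.800,-4.700,19.800] diag=14.411


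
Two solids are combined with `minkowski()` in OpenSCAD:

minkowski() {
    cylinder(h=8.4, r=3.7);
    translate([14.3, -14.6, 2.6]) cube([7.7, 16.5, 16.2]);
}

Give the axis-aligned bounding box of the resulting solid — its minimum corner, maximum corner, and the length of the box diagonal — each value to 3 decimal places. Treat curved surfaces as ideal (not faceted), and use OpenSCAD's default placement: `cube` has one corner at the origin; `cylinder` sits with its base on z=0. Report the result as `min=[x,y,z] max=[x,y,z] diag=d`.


A = translate([14.3, -14.6, 2.6]) cube([7.7, 16.5, 16.2]) → bbox [14.3,-14.6,2.6] .. [22,1.9,18.8]
B = cylinder(h=8.4, r=3.7) → bbox [-3.7,-3.7,0] .. [3.7,3.7,8.4]
lo = A.lo+B.lo = [14.3-3.7, -14.6-3.7, 2.6+0] = [10.600,-18.300,2.600]
hi = A.hi+B.hi = [22+3.7, 1.9+3.7, 18.8+8.4] = [25.700,5.600,27.200]
diag = √(15.1²+23.9²+24.6²) = √1404.38 = 37.475

min=[10.600,-18.300,2.600] max=[25.700,5.600,27.200] diag=37.475


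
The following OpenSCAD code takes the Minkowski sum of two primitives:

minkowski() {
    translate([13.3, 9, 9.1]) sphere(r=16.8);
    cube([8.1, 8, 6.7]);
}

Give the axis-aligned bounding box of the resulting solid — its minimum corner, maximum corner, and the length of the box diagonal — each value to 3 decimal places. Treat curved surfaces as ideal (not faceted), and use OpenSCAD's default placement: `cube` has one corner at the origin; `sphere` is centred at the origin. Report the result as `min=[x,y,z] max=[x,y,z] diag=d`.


min=[-3.500,-7.800,-7.700] max=[38.200,33.800,32.600] diag=71.369

A = translate([13.3, 9, 9.1]) sphere(r=16.8) → bbox [-3.5,-7.8,-7.7] .. [30.1,25.8,25.9]
B = cube([8.1, 8, 6.7]) → bbox [0,0,0] .. [8.1,8,6.7]
lo = A.lo+B.lo = [-3.5+0, -7.8+0, -7.7+0] = [-3.500,-7.800,-7.700]
hi = A.hi+B.hi = [30.1+8.1, 25.8+8, 25.9+6.7] = [38.200,33.800,32.600]
diag = √(41.7²+41.6²+40.3²) = √5093.54 = 71.369


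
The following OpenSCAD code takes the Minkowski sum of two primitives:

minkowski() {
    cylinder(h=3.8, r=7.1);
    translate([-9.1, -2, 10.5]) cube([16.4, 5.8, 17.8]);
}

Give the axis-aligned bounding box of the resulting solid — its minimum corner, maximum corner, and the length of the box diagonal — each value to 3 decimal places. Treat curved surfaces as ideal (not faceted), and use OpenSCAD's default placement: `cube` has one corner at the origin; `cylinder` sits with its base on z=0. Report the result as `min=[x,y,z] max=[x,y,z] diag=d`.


A = translate([-9.1, -2, 10.5]) cube([16.4, 5.8, 17.8]) → bbox [-9.1,-2,10.5] .. [7.3,3.8,28.3]
B = cylinder(h=3.8, r=7.1) → bbox [-7.1,-7.1,0] .. [7.1,7.1,3.8]
lo = A.lo+B.lo = [-9.1-7.1, -2-7.1, 10.5+0] = [-16.200,-9.100,10.500]
hi = A.hi+B.hi = [7.3+7.1, 3.8+7.1, 28.3+3.8] = [14.400,10.900,32.100]
diag = √(30.6²+20²+21.6²) = √1802.92 = 42.461

min=[-16.200,-9.100,10.500] max=[14.400,10.900,32.100] diag=42.461


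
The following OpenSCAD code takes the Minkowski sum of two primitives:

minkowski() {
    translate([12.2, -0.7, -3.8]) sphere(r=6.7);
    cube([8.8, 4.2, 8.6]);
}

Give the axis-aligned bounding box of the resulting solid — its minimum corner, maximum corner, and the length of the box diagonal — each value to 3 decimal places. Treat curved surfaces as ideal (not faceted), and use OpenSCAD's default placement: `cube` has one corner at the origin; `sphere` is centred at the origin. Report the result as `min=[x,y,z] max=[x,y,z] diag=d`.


A = translate([12.2, -0.7, -3.8]) sphere(r=6.7) → bbox [5.5,-7.4,-10.5] .. [18.9,6,2.9]
B = cube([8.8, 4.2, 8.6]) → bbox [0,0,0] .. [8.8,4.2,8.6]
lo = A.lo+B.lo = [5.5+0, -7.4+0, -10.5+0] = [5.500,-7.400,-10.500]
hi = A.hi+B.hi = [18.9+8.8, 6+4.2, 2.9+8.6] = [27.700,10.200,11.500]
diag = √(22.2²+17.6²+22²) = √1286.6 = 35.869

min=[5.500,-7.400,-10.500] max=[27.700,10.200,11.500] diag=35.869


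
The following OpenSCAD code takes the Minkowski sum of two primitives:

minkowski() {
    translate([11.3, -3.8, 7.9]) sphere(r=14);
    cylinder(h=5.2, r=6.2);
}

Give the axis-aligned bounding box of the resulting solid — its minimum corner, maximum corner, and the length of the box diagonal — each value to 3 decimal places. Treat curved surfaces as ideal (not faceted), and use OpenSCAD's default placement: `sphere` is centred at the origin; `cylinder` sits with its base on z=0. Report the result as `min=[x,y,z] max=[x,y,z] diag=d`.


A = translate([11.3, -3.8, 7.9]) sphere(r=14) → bbox [-2.7,-17.8,-6.1] .. [25.3,10.2,21.9]
B = cylinder(h=5.2, r=6.2) → bbox [-6.2,-6.2,0] .. [6.2,6.2,5.2]
lo = A.lo+B.lo = [-2.7-6.2, -17.8-6.2, -6.1+0] = [-8.900,-24.000,-6.100]
hi = A.hi+B.hi = [25.3+6.2, 10.2+6.2, 21.9+5.2] = [31.500,16.400,27.100]
diag = √(40.4²+40.4²+33.2²) = √4366.56 = 66.080

min=[-8.900,-24.000,-6.100] max=[31.500,16.400,27.100] diag=66.080


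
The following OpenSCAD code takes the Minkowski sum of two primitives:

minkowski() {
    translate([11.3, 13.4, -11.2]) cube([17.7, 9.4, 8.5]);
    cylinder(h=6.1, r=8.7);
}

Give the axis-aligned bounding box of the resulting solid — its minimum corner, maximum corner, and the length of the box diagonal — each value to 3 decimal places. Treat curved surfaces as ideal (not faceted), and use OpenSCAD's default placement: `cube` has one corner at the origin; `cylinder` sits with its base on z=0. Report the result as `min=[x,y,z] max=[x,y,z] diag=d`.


min=[2.600,4.700,-11.200] max=[37.700,31.500,3.400] diag=46.512

A = translate([11.3, 13.4, -11.2]) cube([17.7, 9.4, 8.5]) → bbox [11.3,13.4,-11.2] .. [29,22.8,-2.7]
B = cylinder(h=6.1, r=8.7) → bbox [-8.7,-8.7,0] .. [8.7,8.7,6.1]
lo = A.lo+B.lo = [11.3-8.7, 13.4-8.7, -11.2+0] = [2.600,4.700,-11.200]
hi = A.hi+B.hi = [29+8.7, 22.8+8.7, -2.7+6.1] = [37.700,31.500,3.400]
diag = √(35.1²+26.8²+14.6²) = √2163.41 = 46.512


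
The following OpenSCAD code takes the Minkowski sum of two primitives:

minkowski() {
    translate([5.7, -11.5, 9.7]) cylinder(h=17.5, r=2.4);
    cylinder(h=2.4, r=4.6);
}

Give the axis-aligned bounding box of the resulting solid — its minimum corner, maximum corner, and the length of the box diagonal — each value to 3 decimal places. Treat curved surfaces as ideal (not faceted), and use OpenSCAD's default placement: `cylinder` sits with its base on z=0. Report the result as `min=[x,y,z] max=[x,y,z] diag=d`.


min=[-1.300,-18.500,9.700] max=[12.700,-4.500,29.600] diag=28.072

A = translate([5.7, -11.5, 9.7]) cylinder(h=17.5, r=2.4) → bbox [3.3,-13.9,9.7] .. [8.1,-9.1,27.2]
B = cylinder(h=2.4, r=4.6) → bbox [-4.6,-4.6,0] .. [4.6,4.6,2.4]
lo = A.lo+B.lo = [3.3-4.6, -13.9-4.6, 9.7+0] = [-1.300,-18.500,9.700]
hi = A.hi+B.hi = [8.1+4.6, -9.1+4.6, 27.2+2.4] = [12.700,-4.500,29.600]
diag = √(14²+14²+19.9²) = √788.01 = 28.072


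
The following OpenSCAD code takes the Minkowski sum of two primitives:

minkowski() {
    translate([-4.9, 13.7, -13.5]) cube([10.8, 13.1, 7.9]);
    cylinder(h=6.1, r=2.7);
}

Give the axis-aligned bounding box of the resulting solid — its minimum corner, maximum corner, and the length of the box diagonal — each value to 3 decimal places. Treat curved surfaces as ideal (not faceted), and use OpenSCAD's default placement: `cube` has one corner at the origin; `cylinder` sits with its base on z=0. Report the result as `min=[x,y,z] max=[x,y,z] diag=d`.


min=[-7.600,11.000,-13.500] max=[8.600,29.500,0.500] diag=28.296

A = translate([-4.9, 13.7, -13.5]) cube([10.8, 13.1, 7.9]) → bbox [-4.9,13.7,-13.5] .. [5.9,26.8,-5.6]
B = cylinder(h=6.1, r=2.7) → bbox [-2.7,-2.7,0] .. [2.7,2.7,6.1]
lo = A.lo+B.lo = [-4.9-2.7, 13.7-2.7, -13.5+0] = [-7.600,11.000,-13.500]
hi = A.hi+B.hi = [5.9+2.7, 26.8+2.7, -5.6+6.1] = [8.600,29.500,0.500]
diag = √(16.2²+18.5²+14²) = √800.69 = 28.296


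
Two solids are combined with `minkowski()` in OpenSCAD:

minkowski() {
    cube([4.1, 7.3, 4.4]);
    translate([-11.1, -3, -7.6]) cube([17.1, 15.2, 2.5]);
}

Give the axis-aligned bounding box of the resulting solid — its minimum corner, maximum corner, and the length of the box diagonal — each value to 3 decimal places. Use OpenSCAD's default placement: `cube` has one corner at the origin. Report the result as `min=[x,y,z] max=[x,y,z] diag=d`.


A = translate([-11.1, -3, -7.6]) cube([17.1, 15.2, 2.5]) → bbox [-11.1,-3,-7.6] .. [6,12.2,-5.1]
B = cube([4.1, 7.3, 4.4]) → bbox [0,0,0] .. [4.1,7.3,4.4]
lo = A.lo+B.lo = [-11.1+0, -3+0, -7.6+0] = [-11.100,-3.000,-7.600]
hi = A.hi+B.hi = [6+4.1, 12.2+7.3, -5.1+4.4] = [10.100,19.500,-0.700]
diag = √(21.2²+22.5²+6.9²) = √1003.3 = 31.675

min=[-11.100,-3.000,-7.600] max=[10.100,19.500,-0.700] diag=31.675


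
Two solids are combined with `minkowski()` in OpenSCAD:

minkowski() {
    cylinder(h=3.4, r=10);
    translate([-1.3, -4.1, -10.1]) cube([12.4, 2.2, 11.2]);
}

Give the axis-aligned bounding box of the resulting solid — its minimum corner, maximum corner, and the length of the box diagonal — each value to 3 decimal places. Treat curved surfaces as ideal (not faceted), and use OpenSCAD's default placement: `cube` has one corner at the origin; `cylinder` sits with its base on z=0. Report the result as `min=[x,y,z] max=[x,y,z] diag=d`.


A = translate([-1.3, -4.1, -10.1]) cube([12.4, 2.2, 11.2]) → bbox [-1.3,-4.1,-10.1] .. [11.1,-1.9,1.1]
B = cylinder(h=3.4, r=10) → bbox [-10,-10,0] .. [10,10,3.4]
lo = A.lo+B.lo = [-1.3-10, -4.1-10, -10.1+0] = [-11.300,-14.100,-10.100]
hi = A.hi+B.hi = [11.1+10, -1.9+10, 1.1+3.4] = [21.100,8.100,4.500]
diag = √(32.4²+22.2²+14.6²) = √1755.76 = 41.902

min=[-11.300,-14.100,-10.100] max=[21.100,8.100,4.500] diag=41.902


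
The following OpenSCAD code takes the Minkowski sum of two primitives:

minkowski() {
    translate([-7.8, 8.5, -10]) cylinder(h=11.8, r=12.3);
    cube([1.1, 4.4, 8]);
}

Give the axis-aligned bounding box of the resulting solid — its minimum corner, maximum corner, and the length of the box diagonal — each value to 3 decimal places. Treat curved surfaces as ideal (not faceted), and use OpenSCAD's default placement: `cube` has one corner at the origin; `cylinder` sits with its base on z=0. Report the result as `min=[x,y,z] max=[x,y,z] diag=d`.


min=[-20.100,-3.800,-10.000] max=[5.600,25.200,9.800] diag=43.515

A = translate([-7.8, 8.5, -10]) cylinder(h=11.8, r=12.3) → bbox [-20.1,-3.8,-10] .. [4.5,20.8,1.8]
B = cube([1.1, 4.4, 8]) → bbox [0,0,0] .. [1.1,4.4,8]
lo = A.lo+B.lo = [-20.1+0, -3.8+0, -10+0] = [-20.100,-3.800,-10.000]
hi = A.hi+B.hi = [4.5+1.1, 20.8+4.4, 1.8+8] = [5.600,25.200,9.800]
diag = √(25.7²+29²+19.8²) = √1893.53 = 43.515


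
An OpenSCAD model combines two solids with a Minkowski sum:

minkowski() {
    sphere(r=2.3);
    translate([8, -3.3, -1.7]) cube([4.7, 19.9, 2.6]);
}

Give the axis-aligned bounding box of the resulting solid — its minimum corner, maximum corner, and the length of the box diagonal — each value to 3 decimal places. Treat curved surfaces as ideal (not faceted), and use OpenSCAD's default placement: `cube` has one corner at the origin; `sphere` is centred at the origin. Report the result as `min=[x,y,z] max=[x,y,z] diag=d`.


A = translate([8, -3.3, -1.7]) cube([4.7, 19.9, 2.6]) → bbox [8,-3.3,-1.7] .. [12.7,16.6,0.9]
B = sphere(r=2.3) → bbox [-2.3,-2.3,-2.3] .. [2.3,2.3,2.3]
lo = A.lo+B.lo = [8-2.3, -3.3-2.3, -1.7-2.3] = [5.700,-5.600,-4.000]
hi = A.hi+B.hi = [12.7+2.3, 16.6+2.3, 0.9+2.3] = [15.000,18.900,3.200]
diag = √(9.3²+24.5²+7.2²) = √738.58 = 27.177

min=[5.700,-5.600,-4.000] max=[15.000,18.900,3.200] diag=27.177


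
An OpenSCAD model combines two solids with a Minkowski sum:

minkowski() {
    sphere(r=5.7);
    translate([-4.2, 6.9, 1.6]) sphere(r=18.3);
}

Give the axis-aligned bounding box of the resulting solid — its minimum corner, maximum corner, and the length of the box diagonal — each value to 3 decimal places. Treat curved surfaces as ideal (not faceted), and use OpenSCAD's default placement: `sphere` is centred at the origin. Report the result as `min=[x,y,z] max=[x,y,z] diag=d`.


min=[-28.200,-17.100,-22.400] max=[19.800,30.900,25.600] diag=83.138

A = translate([-4.2, 6.9, 1.6]) sphere(r=18.3) → bbox [-22.5,-11.4,-16.7] .. [14.1,25.2,19.9]
B = sphere(r=5.7) → bbox [-5.7,-5.7,-5.7] .. [5.7,5.7,5.7]
lo = A.lo+B.lo = [-22.5-5.7, -11.4-5.7, -16.7-5.7] = [-28.200,-17.100,-22.400]
hi = A.hi+B.hi = [14.1+5.7, 25.2+5.7, 19.9+5.7] = [19.800,30.900,25.600]
diag = √(48²+48²+48²) = √6912 = 83.138


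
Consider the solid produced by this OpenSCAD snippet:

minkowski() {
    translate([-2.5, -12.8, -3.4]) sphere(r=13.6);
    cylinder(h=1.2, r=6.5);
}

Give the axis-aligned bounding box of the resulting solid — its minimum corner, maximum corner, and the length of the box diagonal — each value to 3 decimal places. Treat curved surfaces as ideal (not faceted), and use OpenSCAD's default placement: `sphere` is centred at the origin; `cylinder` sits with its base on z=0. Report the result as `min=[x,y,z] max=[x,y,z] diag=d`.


min=[-22.600,-32.900,-17.000] max=[17.600,7.300,11.400] diag=63.550

A = translate([-2.5, -12.8, -3.4]) sphere(r=13.6) → bbox [-16.1,-26.4,-17] .. [11.1,0.8,10.2]
B = cylinder(h=1.2, r=6.5) → bbox [-6.5,-6.5,0] .. [6.5,6.5,1.2]
lo = A.lo+B.lo = [-16.1-6.5, -26.4-6.5, -17+0] = [-22.600,-32.900,-17.000]
hi = A.hi+B.hi = [11.1+6.5, 0.8+6.5, 10.2+1.2] = [17.600,7.300,11.400]
diag = √(40.2²+40.2²+28.4²) = √4038.64 = 63.550


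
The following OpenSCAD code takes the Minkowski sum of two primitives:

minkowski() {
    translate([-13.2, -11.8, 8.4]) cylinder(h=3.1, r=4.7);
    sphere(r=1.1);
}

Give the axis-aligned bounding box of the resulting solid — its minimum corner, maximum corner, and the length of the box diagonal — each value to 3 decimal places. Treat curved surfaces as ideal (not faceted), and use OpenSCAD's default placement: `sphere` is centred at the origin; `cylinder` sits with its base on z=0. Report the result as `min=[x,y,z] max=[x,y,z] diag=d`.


min=[-19.000,-17.600,7.300] max=[-7.400,-6.000,12.600] diag=17.240

A = translate([-13.2, -11.8, 8.4]) cylinder(h=3.1, r=4.7) → bbox [-17.9,-16.5,8.4] .. [-8.5,-7.1,11.5]
B = sphere(r=1.1) → bbox [-1.1,-1.1,-1.1] .. [1.1,1.1,1.1]
lo = A.lo+B.lo = [-17.9-1.1, -16.5-1.1, 8.4-1.1] = [-19.000,-17.600,7.300]
hi = A.hi+B.hi = [-8.5+1.1, -7.1+1.1, 11.5+1.1] = [-7.400,-6.000,12.600]
diag = √(11.6²+11.6²+5.3²) = √297.21 = 17.240


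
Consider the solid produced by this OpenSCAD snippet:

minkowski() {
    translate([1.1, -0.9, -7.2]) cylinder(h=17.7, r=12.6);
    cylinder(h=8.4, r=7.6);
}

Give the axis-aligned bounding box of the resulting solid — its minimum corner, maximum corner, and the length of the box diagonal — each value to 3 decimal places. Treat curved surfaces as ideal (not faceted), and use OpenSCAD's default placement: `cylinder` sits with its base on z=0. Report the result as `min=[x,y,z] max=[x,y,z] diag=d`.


A = translate([1.1, -0.9, -7.2]) cylinder(h=17.7, r=12.6) → bbox [-11.5,-13.5,-7.2] .. [13.7,11.7,10.5]
B = cylinder(h=8.4, r=7.6) → bbox [-7.6,-7.6,0] .. [7.6,7.6,8.4]
lo = A.lo+B.lo = [-11.5-7.6, -13.5-7.6, -7.2+0] = [-19.100,-21.100,-7.200]
hi = A.hi+B.hi = [13.7+7.6, 11.7+7.6, 10.5+8.4] = [21.300,19.300,18.900]
diag = √(40.4²+40.4²+26.1²) = √3945.53 = 62.813

min=[-19.100,-21.100,-7.200] max=[21.300,19.300,18.900] diag=62.813


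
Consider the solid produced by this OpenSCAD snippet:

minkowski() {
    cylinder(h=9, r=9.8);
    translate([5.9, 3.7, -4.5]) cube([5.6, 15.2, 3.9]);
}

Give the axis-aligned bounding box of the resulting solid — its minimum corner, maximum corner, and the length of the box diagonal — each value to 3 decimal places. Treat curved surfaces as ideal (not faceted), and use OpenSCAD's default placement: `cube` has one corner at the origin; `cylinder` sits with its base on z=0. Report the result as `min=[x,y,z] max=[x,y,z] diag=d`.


A = translate([5.9, 3.7, -4.5]) cube([5.6, 15.2, 3.9]) → bbox [5.9,3.7,-4.5] .. [11.5,18.9,-0.6]
B = cylinder(h=9, r=9.8) → bbox [-9.8,-9.8,0] .. [9.8,9.8,9]
lo = A.lo+B.lo = [5.9-9.8, 3.7-9.8, -4.5+0] = [-3.900,-6.100,-4.500]
hi = A.hi+B.hi = [11.5+9.8, 18.9+9.8, -0.6+9] = [21.300,28.700,8.400]
diag = √(25.2²+34.8²+12.9²) = √2012.49 = 44.861

min=[-3.900,-6.100,-4.500] max=[21.300,28.700,8.400] diag=44.861


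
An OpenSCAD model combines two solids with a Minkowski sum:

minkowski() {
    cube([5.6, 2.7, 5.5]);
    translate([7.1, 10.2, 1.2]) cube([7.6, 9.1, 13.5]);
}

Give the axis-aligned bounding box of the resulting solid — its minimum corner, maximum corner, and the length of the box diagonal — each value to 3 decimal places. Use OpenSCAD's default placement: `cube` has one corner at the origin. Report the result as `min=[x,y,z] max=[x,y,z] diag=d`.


A = translate([7.1, 10.2, 1.2]) cube([7.6, 9.1, 13.5]) → bbox [7.1,10.2,1.2] .. [14.7,19.3,14.7]
B = cube([5.6, 2.7, 5.5]) → bbox [0,0,0] .. [5.6,2.7,5.5]
lo = A.lo+B.lo = [7.1+0, 10.2+0, 1.2+0] = [7.100,10.200,1.200]
hi = A.hi+B.hi = [14.7+5.6, 19.3+2.7, 14.7+5.5] = [20.300,22.000,20.200]
diag = √(13.2²+11.8²+19²) = √674.48 = 25.971

min=[7.100,10.200,1.200] max=[20.300,22.000,20.200] diag=25.971


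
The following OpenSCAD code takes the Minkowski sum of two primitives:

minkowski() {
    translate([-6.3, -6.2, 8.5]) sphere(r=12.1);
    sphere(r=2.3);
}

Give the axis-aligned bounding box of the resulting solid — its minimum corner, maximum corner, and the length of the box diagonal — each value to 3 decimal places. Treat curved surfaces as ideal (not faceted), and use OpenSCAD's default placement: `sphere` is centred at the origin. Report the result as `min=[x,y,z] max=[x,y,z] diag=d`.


A = translate([-6.3, -6.2, 8.5]) sphere(r=12.1) → bbox [-18.4,-18.3,-3.6] .. [5.8,5.9,20.6]
B = sphere(r=2.3) → bbox [-2.3,-2.3,-2.3] .. [2.3,2.3,2.3]
lo = A.lo+B.lo = [-18.4-2.3, -18.3-2.3, -3.6-2.3] = [-20.700,-20.600,-5.900]
hi = A.hi+B.hi = [5.8+2.3, 5.9+2.3, 20.6+2.3] = [8.100,8.200,22.900]
diag = √(28.8²+28.8²+28.8²) = √2488.32 = 49.883

min=[-20.700,-20.600,-5.900] max=[8.100,8.200,22.900] diag=49.883


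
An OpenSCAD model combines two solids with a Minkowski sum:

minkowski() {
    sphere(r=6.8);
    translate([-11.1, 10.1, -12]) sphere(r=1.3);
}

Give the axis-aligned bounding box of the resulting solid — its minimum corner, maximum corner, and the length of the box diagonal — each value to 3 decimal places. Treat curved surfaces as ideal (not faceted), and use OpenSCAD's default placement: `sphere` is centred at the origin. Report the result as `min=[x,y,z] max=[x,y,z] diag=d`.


min=[-19.200,2.000,-20.100] max=[-3.000,18.200,-3.900] diag=28.059

A = translate([-11.1, 10.1, -12]) sphere(r=1.3) → bbox [-12.4,8.8,-13.3] .. [-9.8,11.4,-10.7]
B = sphere(r=6.8) → bbox [-6.8,-6.8,-6.8] .. [6.8,6.8,6.8]
lo = A.lo+B.lo = [-12.4-6.8, 8.8-6.8, -13.3-6.8] = [-19.200,2.000,-20.100]
hi = A.hi+B.hi = [-9.8+6.8, 11.4+6.8, -10.7+6.8] = [-3.000,18.200,-3.900]
diag = √(16.2²+16.2²+16.2²) = √787.32 = 28.059


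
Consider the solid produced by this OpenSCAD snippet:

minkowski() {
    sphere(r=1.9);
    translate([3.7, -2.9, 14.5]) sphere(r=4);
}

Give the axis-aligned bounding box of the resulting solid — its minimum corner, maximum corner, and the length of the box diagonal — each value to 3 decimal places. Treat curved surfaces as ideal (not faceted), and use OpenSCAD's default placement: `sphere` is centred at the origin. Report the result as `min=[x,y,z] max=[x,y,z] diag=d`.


min=[-2.200,-8.800,8.600] max=[9.600,3.000,20.400] diag=20.438

A = translate([3.7, -2.9, 14.5]) sphere(r=4) → bbox [-0.3,-6.9,10.5] .. [7.7,1.1,18.5]
B = sphere(r=1.9) → bbox [-1.9,-1.9,-1.9] .. [1.9,1.9,1.9]
lo = A.lo+B.lo = [-0.3-1.9, -6.9-1.9, 10.5-1.9] = [-2.200,-8.800,8.600]
hi = A.hi+B.hi = [7.7+1.9, 1.1+1.9, 18.5+1.9] = [9.600,3.000,20.400]
diag = √(11.8²+11.8²+11.8²) = √417.72 = 20.438


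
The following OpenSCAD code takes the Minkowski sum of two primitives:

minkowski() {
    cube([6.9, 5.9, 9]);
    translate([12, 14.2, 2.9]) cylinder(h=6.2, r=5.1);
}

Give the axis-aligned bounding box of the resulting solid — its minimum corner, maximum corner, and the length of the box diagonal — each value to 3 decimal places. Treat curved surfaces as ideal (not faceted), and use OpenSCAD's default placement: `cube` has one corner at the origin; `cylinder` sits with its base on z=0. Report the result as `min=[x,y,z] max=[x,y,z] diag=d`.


min=[6.900,9.100,2.900] max=[24.000,25.200,18.100] diag=27.976

A = translate([12, 14.2, 2.9]) cylinder(h=6.2, r=5.1) → bbox [6.9,9.1,2.9] .. [17.1,19.3,9.1]
B = cube([6.9, 5.9, 9]) → bbox [0,0,0] .. [6.9,5.9,9]
lo = A.lo+B.lo = [6.9+0, 9.1+0, 2.9+0] = [6.900,9.100,2.900]
hi = A.hi+B.hi = [17.1+6.9, 19.3+5.9, 9.1+9] = [24.000,25.200,18.100]
diag = √(17.1²+16.1²+15.2²) = √782.66 = 27.976


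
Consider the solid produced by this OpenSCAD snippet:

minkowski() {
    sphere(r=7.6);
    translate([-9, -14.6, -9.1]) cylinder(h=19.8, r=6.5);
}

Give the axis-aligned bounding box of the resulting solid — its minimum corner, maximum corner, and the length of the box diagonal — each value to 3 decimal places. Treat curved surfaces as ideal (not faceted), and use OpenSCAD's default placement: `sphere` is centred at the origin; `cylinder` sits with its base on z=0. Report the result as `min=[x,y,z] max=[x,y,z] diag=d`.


A = translate([-9, -14.6, -9.1]) cylinder(h=19.8, r=6.5) → bbox [-15.5,-21.1,-9.1] .. [-2.5,-8.1,10.7]
B = sphere(r=7.6) → bbox [-7.6,-7.6,-7.6] .. [7.6,7.6,7.6]
lo = A.lo+B.lo = [-15.5-7.6, -21.1-7.6, -9.1-7.6] = [-23.100,-28.700,-16.700]
hi = A.hi+B.hi = [-2.5+7.6, -8.1+7.6, 10.7+7.6] = [5.100,-0.500,18.300]
diag = √(28.2²+28.2²+35²) = √2815.48 = 53.061

min=[-23.100,-28.700,-16.700] max=[5.100,-0.500,18.300] diag=53.061


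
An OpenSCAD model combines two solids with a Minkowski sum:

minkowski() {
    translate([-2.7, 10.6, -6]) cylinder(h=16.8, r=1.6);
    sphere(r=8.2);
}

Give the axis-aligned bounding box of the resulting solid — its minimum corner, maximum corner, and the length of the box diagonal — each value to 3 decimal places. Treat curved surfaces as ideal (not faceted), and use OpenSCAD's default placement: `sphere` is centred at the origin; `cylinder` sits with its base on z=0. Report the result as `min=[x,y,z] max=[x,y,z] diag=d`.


min=[-12.500,0.800,-14.200] max=[7.100,20.400,19.000] diag=43.250

A = translate([-2.7, 10.6, -6]) cylinder(h=16.8, r=1.6) → bbox [-4.3,9,-6] .. [-1.1,12.2,10.8]
B = sphere(r=8.2) → bbox [-8.2,-8.2,-8.2] .. [8.2,8.2,8.2]
lo = A.lo+B.lo = [-4.3-8.2, 9-8.2, -6-8.2] = [-12.500,0.800,-14.200]
hi = A.hi+B.hi = [-1.1+8.2, 12.2+8.2, 10.8+8.2] = [7.100,20.400,19.000]
diag = √(19.6²+19.6²+33.2²) = √1870.56 = 43.250


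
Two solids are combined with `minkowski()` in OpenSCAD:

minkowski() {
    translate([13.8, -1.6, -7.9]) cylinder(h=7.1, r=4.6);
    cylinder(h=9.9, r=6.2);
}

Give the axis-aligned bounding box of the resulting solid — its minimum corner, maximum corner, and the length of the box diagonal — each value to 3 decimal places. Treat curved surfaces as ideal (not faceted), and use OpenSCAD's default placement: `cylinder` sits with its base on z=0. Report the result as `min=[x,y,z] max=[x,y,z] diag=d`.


min=[3.000,-12.400,-7.900] max=[24.600,9.200,9.100] diag=34.959

A = translate([13.8, -1.6, -7.9]) cylinder(h=7.1, r=4.6) → bbox [9.2,-6.2,-7.9] .. [18.4,3,-0.8]
B = cylinder(h=9.9, r=6.2) → bbox [-6.2,-6.2,0] .. [6.2,6.2,9.9]
lo = A.lo+B.lo = [9.2-6.2, -6.2-6.2, -7.9+0] = [3.000,-12.400,-7.900]
hi = A.hi+B.hi = [18.4+6.2, 3+6.2, -0.8+9.9] = [24.600,9.200,9.100]
diag = √(21.6²+21.6²+17²) = √1222.12 = 34.959


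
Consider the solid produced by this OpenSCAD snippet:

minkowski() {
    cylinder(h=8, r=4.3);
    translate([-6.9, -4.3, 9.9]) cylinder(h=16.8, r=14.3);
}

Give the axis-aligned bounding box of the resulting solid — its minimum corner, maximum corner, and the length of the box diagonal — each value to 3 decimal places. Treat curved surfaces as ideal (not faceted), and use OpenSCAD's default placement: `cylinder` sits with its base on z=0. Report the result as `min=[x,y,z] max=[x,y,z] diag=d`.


min=[-25.500,-22.900,9.900] max=[11.700,14.300,34.700] diag=58.161

A = translate([-6.9, -4.3, 9.9]) cylinder(h=16.8, r=14.3) → bbox [-21.2,-18.6,9.9] .. [7.4,10,26.7]
B = cylinder(h=8, r=4.3) → bbox [-4.3,-4.3,0] .. [4.3,4.3,8]
lo = A.lo+B.lo = [-21.2-4.3, -18.6-4.3, 9.9+0] = [-25.500,-22.900,9.900]
hi = A.hi+B.hi = [7.4+4.3, 10+4.3, 26.7+8] = [11.700,14.300,34.700]
diag = √(37.2²+37.2²+24.8²) = √3382.72 = 58.161


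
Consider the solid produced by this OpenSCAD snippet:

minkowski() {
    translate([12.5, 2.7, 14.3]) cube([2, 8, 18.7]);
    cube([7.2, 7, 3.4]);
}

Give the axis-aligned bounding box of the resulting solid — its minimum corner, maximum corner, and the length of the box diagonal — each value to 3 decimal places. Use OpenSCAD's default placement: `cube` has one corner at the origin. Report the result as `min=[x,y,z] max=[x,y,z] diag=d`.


min=[12.500,2.700,14.300] max=[21.700,17.700,36.400] diag=28.250

A = translate([12.5, 2.7, 14.3]) cube([2, 8, 18.7]) → bbox [12.5,2.7,14.3] .. [14.5,10.7,33]
B = cube([7.2, 7, 3.4]) → bbox [0,0,0] .. [7.2,7,3.4]
lo = A.lo+B.lo = [12.5+0, 2.7+0, 14.3+0] = [12.500,2.700,14.300]
hi = A.hi+B.hi = [14.5+7.2, 10.7+7, 33+3.4] = [21.700,17.700,36.400]
diag = √(9.2²+15²+22.1²) = √798.05 = 28.250


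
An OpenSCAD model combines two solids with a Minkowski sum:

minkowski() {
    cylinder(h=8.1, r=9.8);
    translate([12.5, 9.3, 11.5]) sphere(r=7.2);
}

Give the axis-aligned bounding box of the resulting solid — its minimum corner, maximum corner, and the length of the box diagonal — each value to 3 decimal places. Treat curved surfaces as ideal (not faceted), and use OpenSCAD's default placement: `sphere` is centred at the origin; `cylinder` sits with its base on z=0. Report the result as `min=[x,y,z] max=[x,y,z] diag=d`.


A = translate([12.5, 9.3, 11.5]) sphere(r=7.2) → bbox [5.3,2.1,4.3] .. [19.7,16.5,18.7]
B = cylinder(h=8.1, r=9.8) → bbox [-9.8,-9.8,0] .. [9.8,9.8,8.1]
lo = A.lo+B.lo = [5.3-9.8, 2.1-9.8, 4.3+0] = [-4.500,-7.700,4.300]
hi = A.hi+B.hi = [19.7+9.8, 16.5+9.8, 18.7+8.1] = [29.500,26.300,26.800]
diag = √(34²+34²+22.5²) = √2818.25 = 53.087

min=[-4.500,-7.700,4.300] max=[29.500,26.300,26.800] diag=53.087


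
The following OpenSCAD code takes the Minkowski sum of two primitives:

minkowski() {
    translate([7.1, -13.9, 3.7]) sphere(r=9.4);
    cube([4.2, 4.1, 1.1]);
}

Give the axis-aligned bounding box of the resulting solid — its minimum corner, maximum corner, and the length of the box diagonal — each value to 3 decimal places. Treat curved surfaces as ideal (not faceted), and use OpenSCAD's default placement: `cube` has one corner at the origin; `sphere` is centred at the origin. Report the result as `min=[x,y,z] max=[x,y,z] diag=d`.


min=[-2.300,-23.300,-5.700] max=[20.700,-0.400,14.200] diag=38.071

A = translate([7.1, -13.9, 3.7]) sphere(r=9.4) → bbox [-2.3,-23.3,-5.7] .. [16.5,-4.5,13.1]
B = cube([4.2, 4.1, 1.1]) → bbox [0,0,0] .. [4.2,4.1,1.1]
lo = A.lo+B.lo = [-2.3+0, -23.3+0, -5.7+0] = [-2.300,-23.300,-5.700]
hi = A.hi+B.hi = [16.5+4.2, -4.5+4.1, 13.1+1.1] = [20.700,-0.400,14.200]
diag = √(23²+22.9²+19.9²) = √1449.42 = 38.071


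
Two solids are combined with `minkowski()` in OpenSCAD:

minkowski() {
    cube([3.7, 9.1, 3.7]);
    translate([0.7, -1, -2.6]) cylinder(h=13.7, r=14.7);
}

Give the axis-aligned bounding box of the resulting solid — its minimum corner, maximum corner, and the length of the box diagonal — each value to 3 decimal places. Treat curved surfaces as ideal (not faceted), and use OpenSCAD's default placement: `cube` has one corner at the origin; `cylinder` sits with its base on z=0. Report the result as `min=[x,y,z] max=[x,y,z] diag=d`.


A = translate([0.7, -1, -2.6]) cylinder(h=13.7, r=14.7) → bbox [-14,-15.7,-2.6] .. [15.4,13.7,11.1]
B = cube([3.7, 9.1, 3.7]) → bbox [0,0,0] .. [3.7,9.1,3.7]
lo = A.lo+B.lo = [-14+0, -15.7+0, -2.6+0] = [-14.000,-15.700,-2.600]
hi = A.hi+B.hi = [15.4+3.7, 13.7+9.1, 11.1+3.7] = [19.100,22.800,14.800]
diag = √(33.1²+38.5²+17.4²) = √2880.62 = 53.671

min=[-14.000,-15.700,-2.600] max=[19.100,22.800,14.800] diag=53.671
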